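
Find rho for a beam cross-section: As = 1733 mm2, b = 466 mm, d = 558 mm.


rho = As / (b * d)
= 1733 / (466 * 558)
= 0.0067

0.0067


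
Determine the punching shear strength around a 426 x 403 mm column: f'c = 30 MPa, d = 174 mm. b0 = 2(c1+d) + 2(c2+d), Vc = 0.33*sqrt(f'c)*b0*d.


b0 = 2*(426 + 174) + 2*(403 + 174) = 2354 mm
Vc = 0.33 * sqrt(30) * 2354 * 174 / 1000
= 740.34 kN

740.34


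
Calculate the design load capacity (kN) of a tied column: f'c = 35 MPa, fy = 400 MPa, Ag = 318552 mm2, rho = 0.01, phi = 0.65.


Ast = rho * Ag = 0.01 * 318552 = 3185.52 mm2
phi*Pn = 0.65 * 0.80 * (0.85 * 35 * (318552 - 3185.52) + 400 * 3185.52) / 1000
= 5541.31 kN

5541.31


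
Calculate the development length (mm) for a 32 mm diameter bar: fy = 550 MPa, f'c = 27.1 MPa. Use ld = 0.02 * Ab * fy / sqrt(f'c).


Ab = pi * 32^2 / 4 = 804.248 mm2
ld = 0.02 * 804.248 * 550 / sqrt(27.1)
= 1699.4 mm

1699.4


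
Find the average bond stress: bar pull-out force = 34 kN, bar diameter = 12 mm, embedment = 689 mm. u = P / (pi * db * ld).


u = P / (pi * db * ld)
= 34 * 1000 / (pi * 12 * 689)
= 1.309 MPa

1.309


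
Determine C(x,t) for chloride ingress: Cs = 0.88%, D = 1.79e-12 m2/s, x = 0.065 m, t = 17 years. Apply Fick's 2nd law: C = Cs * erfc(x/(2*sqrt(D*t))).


t_seconds = 17 * 365.25 * 24 * 3600 = 536479200.0 s
arg = 0.065 / (2 * sqrt(1.79e-12 * 536479200.0))
= 1.0488
erfc(1.0488) = 0.138
C = 0.88 * 0.138 = 0.1215%

0.1215


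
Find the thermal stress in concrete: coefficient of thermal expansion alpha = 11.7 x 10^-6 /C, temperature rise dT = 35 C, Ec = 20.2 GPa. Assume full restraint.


sigma = alpha * dT * Ec
= 11.7e-6 * 35 * 20.2 * 1000
= 8.272 MPa

8.272


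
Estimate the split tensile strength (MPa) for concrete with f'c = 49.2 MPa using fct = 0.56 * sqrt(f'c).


fct = 0.56 * sqrt(49.2)
= 0.56 * 7.014
= 3.928 MPa

3.928


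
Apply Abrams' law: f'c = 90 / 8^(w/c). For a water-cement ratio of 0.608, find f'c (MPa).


f'c = 90 / 8^0.608
= 90 / 3.541
= 25.42 MPa

25.42


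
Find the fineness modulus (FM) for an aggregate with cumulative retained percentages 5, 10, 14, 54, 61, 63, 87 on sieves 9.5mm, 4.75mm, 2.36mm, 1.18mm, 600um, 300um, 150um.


FM = sum(cumulative % retained) / 100
= 294 / 100
= 2.94

2.94


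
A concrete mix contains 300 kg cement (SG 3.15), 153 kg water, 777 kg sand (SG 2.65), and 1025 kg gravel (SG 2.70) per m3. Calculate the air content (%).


Vol cement = 300 / (3.15 * 1000) = 0.095238 m3
Vol water = 153 / 1000 = 0.153 m3
Vol sand = 777 / (2.65 * 1000) = 0.293208 m3
Vol gravel = 1025 / (2.70 * 1000) = 0.37963 m3
Total solid + water volume = 0.921075 m3
Air = (1 - 0.921075) * 100 = 7.89%

7.89


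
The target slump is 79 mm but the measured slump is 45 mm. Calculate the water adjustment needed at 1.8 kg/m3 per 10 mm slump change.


Difference = 79 - 45 = 34 mm
Water adjustment = 34 * 1.8 / 10 = 6.1 kg/m3

6.1


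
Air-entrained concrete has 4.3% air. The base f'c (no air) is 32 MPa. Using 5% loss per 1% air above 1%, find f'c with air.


Strength loss = (4.3 - 1) * 5 = 16.5%
f'c = 32 * (1 - 16.5/100)
= 26.72 MPa

26.72


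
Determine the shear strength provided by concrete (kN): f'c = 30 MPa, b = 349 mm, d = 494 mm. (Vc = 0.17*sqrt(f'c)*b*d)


Vc = 0.17 * sqrt(30) * 349 * 494 / 1000
= 160.53 kN

160.53


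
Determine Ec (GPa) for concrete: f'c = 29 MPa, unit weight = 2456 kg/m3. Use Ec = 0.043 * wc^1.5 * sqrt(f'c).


Ec = 0.043 * 2456^1.5 * sqrt(29) / 1000
= 28.18 GPa

28.18


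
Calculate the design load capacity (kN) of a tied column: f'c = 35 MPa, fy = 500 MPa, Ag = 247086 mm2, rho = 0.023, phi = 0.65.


Ast = rho * Ag = 0.023 * 247086 = 5682.978 mm2
phi*Pn = 0.65 * 0.80 * (0.85 * 35 * (247086 - 5682.978) + 500 * 5682.978) / 1000
= 5212.08 kN

5212.08


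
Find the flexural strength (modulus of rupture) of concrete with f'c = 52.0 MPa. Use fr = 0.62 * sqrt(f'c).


fr = 0.62 * sqrt(52.0)
= 4.471 MPa

4.471


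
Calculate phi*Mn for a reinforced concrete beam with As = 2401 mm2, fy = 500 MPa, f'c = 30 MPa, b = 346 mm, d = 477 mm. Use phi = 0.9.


a = As * fy / (0.85 * f'c * b)
= 2401 * 500 / (0.85 * 30 * 346)
= 136.0648 mm
Mn = As * fy * (d - a/2) / 10^6
= 490.9656 kN-m
phi*Mn = 0.9 * 490.9656 = 441.87 kN-m

441.87


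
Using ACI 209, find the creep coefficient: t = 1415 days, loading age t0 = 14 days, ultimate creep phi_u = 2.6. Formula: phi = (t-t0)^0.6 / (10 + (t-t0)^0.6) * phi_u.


dt = 1415 - 14 = 1401
phi = 1401^0.6 / (10 + 1401^0.6) * 2.6
= 2.302

2.302


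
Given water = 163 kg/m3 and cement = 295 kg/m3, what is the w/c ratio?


w/c = water / cement
w/c = 163 / 295 = 0.553

0.553


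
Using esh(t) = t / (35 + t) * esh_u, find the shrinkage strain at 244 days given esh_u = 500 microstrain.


esh(244) = 244 / (35 + 244) * 500
= 244 / 279 * 500
= 437.3 microstrain

437.3


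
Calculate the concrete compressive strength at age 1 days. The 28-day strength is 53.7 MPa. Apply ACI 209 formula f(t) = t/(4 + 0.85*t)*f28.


f(1) = 1 / (4 + 0.85 * 1) * 53.7
= 1 / 4.85 * 53.7
= 11.07 MPa

11.07


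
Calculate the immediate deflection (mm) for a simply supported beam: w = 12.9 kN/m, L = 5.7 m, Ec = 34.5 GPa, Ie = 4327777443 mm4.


Convert: L = 5.7 m = 5700 mm, Ec = 34.5 GPa = 34500 MPa
delta = 5 * 12.9 * 5700^4 / (384 * 34500 * 4327777443)
= 1.19 mm

1.19


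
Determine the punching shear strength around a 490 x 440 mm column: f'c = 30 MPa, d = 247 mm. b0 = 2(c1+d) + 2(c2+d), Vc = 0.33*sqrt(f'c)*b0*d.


b0 = 2*(490 + 247) + 2*(440 + 247) = 2848 mm
Vc = 0.33 * sqrt(30) * 2848 * 247 / 1000
= 1271.49 kN

1271.49


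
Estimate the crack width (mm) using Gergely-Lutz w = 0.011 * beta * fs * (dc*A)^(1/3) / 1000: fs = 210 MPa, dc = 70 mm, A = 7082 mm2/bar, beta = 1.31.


w = 0.011 * beta * fs * (dc * A)^(1/3) / 1000
= 0.011 * 1.31 * 210 * (70 * 7082)^(1/3) / 1000
= 0.239 mm

0.239


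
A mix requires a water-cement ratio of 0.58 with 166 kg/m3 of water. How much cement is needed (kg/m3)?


Cement = water / (w/c)
= 166 / 0.58
= 286.2 kg/m3

286.2


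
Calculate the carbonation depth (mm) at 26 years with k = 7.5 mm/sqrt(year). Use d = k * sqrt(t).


depth = k * sqrt(t)
= 7.5 * sqrt(26)
= 38.24 mm

38.24


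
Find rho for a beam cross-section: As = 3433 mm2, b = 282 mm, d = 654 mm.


rho = As / (b * d)
= 3433 / (282 * 654)
= 0.0186

0.0186


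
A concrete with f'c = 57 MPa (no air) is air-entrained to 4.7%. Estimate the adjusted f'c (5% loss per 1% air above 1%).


Strength loss = (4.7 - 1) * 5 = 18.5%
f'c = 57 * (1 - 18.5/100)
= 46.45 MPa

46.45


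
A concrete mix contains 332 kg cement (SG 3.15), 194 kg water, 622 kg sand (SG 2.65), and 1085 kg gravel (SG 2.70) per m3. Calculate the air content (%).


Vol cement = 332 / (3.15 * 1000) = 0.105397 m3
Vol water = 194 / 1000 = 0.194 m3
Vol sand = 622 / (2.65 * 1000) = 0.234717 m3
Vol gravel = 1085 / (2.70 * 1000) = 0.401852 m3
Total solid + water volume = 0.935966 m3
Air = (1 - 0.935966) * 100 = 6.4%

6.4


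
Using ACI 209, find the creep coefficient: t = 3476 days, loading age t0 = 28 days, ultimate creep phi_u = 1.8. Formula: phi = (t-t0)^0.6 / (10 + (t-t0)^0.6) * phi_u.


dt = 3476 - 28 = 3448
phi = 3448^0.6 / (10 + 3448^0.6) * 1.8
= 1.674

1.674


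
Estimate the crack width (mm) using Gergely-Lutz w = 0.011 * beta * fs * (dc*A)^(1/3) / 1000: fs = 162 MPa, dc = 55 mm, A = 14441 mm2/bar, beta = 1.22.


w = 0.011 * beta * fs * (dc * A)^(1/3) / 1000
= 0.011 * 1.22 * 162 * (55 * 14441)^(1/3) / 1000
= 0.201 mm

0.201


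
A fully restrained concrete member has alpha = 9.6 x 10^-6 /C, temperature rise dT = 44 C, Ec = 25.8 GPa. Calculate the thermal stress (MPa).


sigma = alpha * dT * Ec
= 9.6e-6 * 44 * 25.8 * 1000
= 10.898 MPa

10.898


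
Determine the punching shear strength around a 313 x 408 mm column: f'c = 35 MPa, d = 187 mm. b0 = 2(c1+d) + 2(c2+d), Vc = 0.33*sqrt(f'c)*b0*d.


b0 = 2*(313 + 187) + 2*(408 + 187) = 2190 mm
Vc = 0.33 * sqrt(35) * 2190 * 187 / 1000
= 799.53 kN

799.53


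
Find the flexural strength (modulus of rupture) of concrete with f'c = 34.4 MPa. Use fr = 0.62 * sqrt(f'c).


fr = 0.62 * sqrt(34.4)
= 3.636 MPa

3.636


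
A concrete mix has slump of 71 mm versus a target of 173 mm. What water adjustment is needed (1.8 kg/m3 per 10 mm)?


Difference = 173 - 71 = 102 mm
Water adjustment = 102 * 1.8 / 10 = 18.4 kg/m3

18.4


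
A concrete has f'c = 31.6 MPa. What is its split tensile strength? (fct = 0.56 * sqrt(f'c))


fct = 0.56 * sqrt(31.6)
= 0.56 * 5.621
= 3.148 MPa

3.148


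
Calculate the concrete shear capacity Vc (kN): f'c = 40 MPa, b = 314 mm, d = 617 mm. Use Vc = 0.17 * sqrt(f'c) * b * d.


Vc = 0.17 * sqrt(40) * 314 * 617 / 1000
= 208.3 kN

208.3


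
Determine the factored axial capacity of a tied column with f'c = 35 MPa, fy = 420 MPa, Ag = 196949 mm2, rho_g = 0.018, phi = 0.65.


Ast = rho * Ag = 0.018 * 196949 = 3545.082 mm2
phi*Pn = 0.65 * 0.80 * (0.85 * 35 * (196949 - 3545.082) + 420 * 3545.082) / 1000
= 3766.2 kN

3766.2


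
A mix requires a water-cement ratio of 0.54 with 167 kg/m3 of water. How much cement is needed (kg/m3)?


Cement = water / (w/c)
= 167 / 0.54
= 309.3 kg/m3

309.3


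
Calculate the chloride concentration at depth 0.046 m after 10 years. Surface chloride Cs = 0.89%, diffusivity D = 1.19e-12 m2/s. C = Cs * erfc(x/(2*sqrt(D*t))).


t_seconds = 10 * 365.25 * 24 * 3600 = 315576000.0 s
arg = 0.046 / (2 * sqrt(1.19e-12 * 315576000.0))
= 1.1869
erfc(1.1869) = 0.0933
C = 0.89 * 0.0933 = 0.083%

0.083


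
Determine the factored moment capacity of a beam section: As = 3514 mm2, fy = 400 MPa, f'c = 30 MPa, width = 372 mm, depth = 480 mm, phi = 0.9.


a = As * fy / (0.85 * f'c * b)
= 3514 * 400 / (0.85 * 30 * 372)
= 148.1763 mm
Mn = As * fy * (d - a/2) / 10^6
= 570.5497 kN-m
phi*Mn = 0.9 * 570.5497 = 513.49 kN-m

513.49


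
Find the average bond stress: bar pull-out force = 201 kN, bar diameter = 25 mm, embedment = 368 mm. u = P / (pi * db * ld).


u = P / (pi * db * ld)
= 201 * 1000 / (pi * 25 * 368)
= 6.954 MPa

6.954


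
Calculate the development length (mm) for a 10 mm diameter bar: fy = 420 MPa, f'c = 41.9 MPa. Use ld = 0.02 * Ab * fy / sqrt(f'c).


Ab = pi * 10^2 / 4 = 78.54 mm2
ld = 0.02 * 78.54 * 420 / sqrt(41.9)
= 101.9 mm

101.9


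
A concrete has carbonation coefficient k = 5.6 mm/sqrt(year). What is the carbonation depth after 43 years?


depth = k * sqrt(t)
= 5.6 * sqrt(43)
= 36.72 mm

36.72


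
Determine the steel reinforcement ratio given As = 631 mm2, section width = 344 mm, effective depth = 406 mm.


rho = As / (b * d)
= 631 / (344 * 406)
= 0.0045

0.0045


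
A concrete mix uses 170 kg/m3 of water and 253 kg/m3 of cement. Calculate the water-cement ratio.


w/c = water / cement
w/c = 170 / 253 = 0.672

0.672


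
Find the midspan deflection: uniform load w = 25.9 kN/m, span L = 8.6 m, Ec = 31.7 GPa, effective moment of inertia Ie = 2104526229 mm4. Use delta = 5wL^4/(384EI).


Convert: L = 8.6 m = 8600 mm, Ec = 31.7 GPa = 31700 MPa
delta = 5 * 25.9 * 8600^4 / (384 * 31700 * 2104526229)
= 27.65 mm

27.65


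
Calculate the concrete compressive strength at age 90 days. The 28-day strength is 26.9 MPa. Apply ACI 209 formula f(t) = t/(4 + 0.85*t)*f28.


f(90) = 90 / (4 + 0.85 * 90) * 26.9
= 90 / 80.5 * 26.9
= 30.07 MPa

30.07


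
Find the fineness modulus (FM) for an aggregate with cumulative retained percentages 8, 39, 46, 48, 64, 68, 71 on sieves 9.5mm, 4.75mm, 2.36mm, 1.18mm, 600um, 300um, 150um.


FM = sum(cumulative % retained) / 100
= 344 / 100
= 3.44

3.44


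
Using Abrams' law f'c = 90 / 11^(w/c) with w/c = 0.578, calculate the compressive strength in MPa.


f'c = 90 / 11^0.578
= 90 / 3.999
= 22.51 MPa

22.51


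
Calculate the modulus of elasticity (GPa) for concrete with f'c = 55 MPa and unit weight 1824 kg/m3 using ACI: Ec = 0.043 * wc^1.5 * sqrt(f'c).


Ec = 0.043 * 1824^1.5 * sqrt(55) / 1000
= 24.84 GPa

24.84


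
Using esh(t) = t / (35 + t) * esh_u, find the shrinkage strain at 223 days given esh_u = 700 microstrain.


esh(223) = 223 / (35 + 223) * 700
= 223 / 258 * 700
= 605.0 microstrain

605.0


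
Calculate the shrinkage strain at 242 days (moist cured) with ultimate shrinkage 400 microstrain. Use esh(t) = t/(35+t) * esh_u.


esh(242) = 242 / (35 + 242) * 400
= 242 / 277 * 400
= 349.5 microstrain

349.5


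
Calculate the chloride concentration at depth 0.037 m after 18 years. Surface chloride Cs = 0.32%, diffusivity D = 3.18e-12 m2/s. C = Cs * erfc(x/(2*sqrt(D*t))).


t_seconds = 18 * 365.25 * 24 * 3600 = 568036800.0 s
arg = 0.037 / (2 * sqrt(3.18e-12 * 568036800.0))
= 0.4353
erfc(0.4353) = 0.5382
C = 0.32 * 0.5382 = 0.1722%

0.1722


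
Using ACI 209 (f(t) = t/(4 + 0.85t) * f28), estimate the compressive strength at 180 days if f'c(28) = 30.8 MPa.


f(180) = 180 / (4 + 0.85 * 180) * 30.8
= 180 / 157.0 * 30.8
= 35.31 MPa

35.31


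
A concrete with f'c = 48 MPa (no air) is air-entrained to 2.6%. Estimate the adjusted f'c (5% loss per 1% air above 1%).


Strength loss = (2.6 - 1) * 5 = 8.0%
f'c = 48 * (1 - 8.0/100)
= 44.16 MPa

44.16


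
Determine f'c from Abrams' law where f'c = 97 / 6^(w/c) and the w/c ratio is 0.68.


f'c = 97 / 6^0.68
= 97 / 3.382
= 28.68 MPa

28.68


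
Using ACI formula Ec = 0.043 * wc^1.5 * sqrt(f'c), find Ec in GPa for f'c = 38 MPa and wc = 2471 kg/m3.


Ec = 0.043 * 2471^1.5 * sqrt(38) / 1000
= 32.56 GPa

32.56


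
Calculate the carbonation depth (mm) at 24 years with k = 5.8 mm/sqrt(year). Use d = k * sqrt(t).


depth = k * sqrt(t)
= 5.8 * sqrt(24)
= 28.41 mm

28.41


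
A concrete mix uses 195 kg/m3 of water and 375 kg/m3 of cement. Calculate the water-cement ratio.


w/c = water / cement
w/c = 195 / 375 = 0.52

0.52


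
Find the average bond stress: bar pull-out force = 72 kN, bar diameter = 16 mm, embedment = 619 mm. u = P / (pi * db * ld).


u = P / (pi * db * ld)
= 72 * 1000 / (pi * 16 * 619)
= 2.314 MPa

2.314


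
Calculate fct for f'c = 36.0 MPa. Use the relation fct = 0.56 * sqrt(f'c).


fct = 0.56 * sqrt(36.0)
= 0.56 * 6.0
= 3.36 MPa

3.36


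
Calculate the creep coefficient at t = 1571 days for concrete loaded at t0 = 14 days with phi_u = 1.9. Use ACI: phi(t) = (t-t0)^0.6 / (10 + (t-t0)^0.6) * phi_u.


dt = 1571 - 14 = 1557
phi = 1557^0.6 / (10 + 1557^0.6) * 1.9
= 1.694

1.694


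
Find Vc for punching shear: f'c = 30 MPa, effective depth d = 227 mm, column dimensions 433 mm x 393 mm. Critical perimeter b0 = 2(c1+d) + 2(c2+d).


b0 = 2*(433 + 227) + 2*(393 + 227) = 2560 mm
Vc = 0.33 * sqrt(30) * 2560 * 227 / 1000
= 1050.37 kN

1050.37


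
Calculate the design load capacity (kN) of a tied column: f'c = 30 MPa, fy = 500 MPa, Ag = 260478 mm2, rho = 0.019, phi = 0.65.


Ast = rho * Ag = 0.019 * 260478 = 4949.082 mm2
phi*Pn = 0.65 * 0.80 * (0.85 * 30 * (260478 - 4949.082) + 500 * 4949.082) / 1000
= 4675.07 kN

4675.07


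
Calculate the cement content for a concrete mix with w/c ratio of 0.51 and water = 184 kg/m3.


Cement = water / (w/c)
= 184 / 0.51
= 360.8 kg/m3

360.8


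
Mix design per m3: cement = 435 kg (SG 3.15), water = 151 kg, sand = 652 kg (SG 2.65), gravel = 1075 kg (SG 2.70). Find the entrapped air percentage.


Vol cement = 435 / (3.15 * 1000) = 0.138095 m3
Vol water = 151 / 1000 = 0.151 m3
Vol sand = 652 / (2.65 * 1000) = 0.246038 m3
Vol gravel = 1075 / (2.70 * 1000) = 0.398148 m3
Total solid + water volume = 0.933281 m3
Air = (1 - 0.933281) * 100 = 6.67%

6.67


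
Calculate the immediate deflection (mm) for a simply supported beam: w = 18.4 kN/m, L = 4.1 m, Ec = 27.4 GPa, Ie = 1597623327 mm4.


Convert: L = 4.1 m = 4100 mm, Ec = 27.4 GPa = 27400 MPa
delta = 5 * 18.4 * 4100^4 / (384 * 27400 * 1597623327)
= 1.55 mm

1.55


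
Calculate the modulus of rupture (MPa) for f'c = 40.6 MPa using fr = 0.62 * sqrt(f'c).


fr = 0.62 * sqrt(40.6)
= 3.951 MPa

3.951


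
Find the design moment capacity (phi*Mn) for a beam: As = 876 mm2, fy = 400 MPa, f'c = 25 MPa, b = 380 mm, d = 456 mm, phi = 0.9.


a = As * fy / (0.85 * f'c * b)
= 876 * 400 / (0.85 * 25 * 380)
= 43.3932 mm
Mn = As * fy * (d - a/2) / 10^6
= 152.1799 kN-m
phi*Mn = 0.9 * 152.1799 = 136.96 kN-m

136.96


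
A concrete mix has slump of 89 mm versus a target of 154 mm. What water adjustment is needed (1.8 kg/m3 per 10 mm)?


Difference = 154 - 89 = 65 mm
Water adjustment = 65 * 1.8 / 10 = 11.7 kg/m3

11.7


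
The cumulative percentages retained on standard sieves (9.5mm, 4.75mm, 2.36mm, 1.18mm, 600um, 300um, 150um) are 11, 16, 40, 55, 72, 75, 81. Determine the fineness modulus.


FM = sum(cumulative % retained) / 100
= 350 / 100
= 3.5

3.5


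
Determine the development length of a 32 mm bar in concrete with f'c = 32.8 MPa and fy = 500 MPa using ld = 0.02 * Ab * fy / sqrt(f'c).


Ab = pi * 32^2 / 4 = 804.248 mm2
ld = 0.02 * 804.248 * 500 / sqrt(32.8)
= 1404.3 mm

1404.3


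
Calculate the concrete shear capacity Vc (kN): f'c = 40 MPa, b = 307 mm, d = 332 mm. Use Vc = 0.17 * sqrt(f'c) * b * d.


Vc = 0.17 * sqrt(40) * 307 * 332 / 1000
= 109.59 kN

109.59


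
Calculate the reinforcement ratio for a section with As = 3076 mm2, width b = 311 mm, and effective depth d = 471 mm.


rho = As / (b * d)
= 3076 / (311 * 471)
= 0.021

0.021


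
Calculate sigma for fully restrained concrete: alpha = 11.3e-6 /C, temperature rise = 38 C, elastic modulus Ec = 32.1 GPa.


sigma = alpha * dT * Ec
= 11.3e-6 * 38 * 32.1 * 1000
= 13.784 MPa

13.784


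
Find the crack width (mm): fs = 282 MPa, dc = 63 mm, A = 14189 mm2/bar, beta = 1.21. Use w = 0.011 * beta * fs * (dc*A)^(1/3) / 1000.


w = 0.011 * beta * fs * (dc * A)^(1/3) / 1000
= 0.011 * 1.21 * 282 * (63 * 14189)^(1/3) / 1000
= 0.362 mm

0.362


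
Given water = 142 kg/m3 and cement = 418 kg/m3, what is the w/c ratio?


w/c = water / cement
w/c = 142 / 418 = 0.34

0.34


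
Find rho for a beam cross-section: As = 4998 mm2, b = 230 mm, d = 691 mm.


rho = As / (b * d)
= 4998 / (230 * 691)
= 0.0314

0.0314


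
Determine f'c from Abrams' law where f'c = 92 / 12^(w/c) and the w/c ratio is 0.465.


f'c = 92 / 12^0.465
= 92 / 3.176
= 28.97 MPa

28.97


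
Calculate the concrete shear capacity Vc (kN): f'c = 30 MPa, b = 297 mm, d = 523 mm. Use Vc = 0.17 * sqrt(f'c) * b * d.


Vc = 0.17 * sqrt(30) * 297 * 523 / 1000
= 144.63 kN

144.63


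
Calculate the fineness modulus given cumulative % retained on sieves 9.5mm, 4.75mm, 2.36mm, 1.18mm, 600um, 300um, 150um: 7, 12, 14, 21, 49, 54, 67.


FM = sum(cumulative % retained) / 100
= 224 / 100
= 2.24

2.24


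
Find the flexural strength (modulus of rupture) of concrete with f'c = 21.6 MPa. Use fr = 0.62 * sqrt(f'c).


fr = 0.62 * sqrt(21.6)
= 2.881 MPa

2.881


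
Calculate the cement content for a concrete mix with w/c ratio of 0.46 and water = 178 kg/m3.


Cement = water / (w/c)
= 178 / 0.46
= 387.0 kg/m3

387.0


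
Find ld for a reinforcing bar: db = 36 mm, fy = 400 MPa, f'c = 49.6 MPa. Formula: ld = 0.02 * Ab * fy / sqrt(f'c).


Ab = pi * 36^2 / 4 = 1017.876 mm2
ld = 0.02 * 1017.876 * 400 / sqrt(49.6)
= 1156.2 mm

1156.2


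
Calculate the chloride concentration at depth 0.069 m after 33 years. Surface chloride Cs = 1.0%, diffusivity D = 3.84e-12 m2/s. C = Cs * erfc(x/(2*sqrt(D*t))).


t_seconds = 33 * 365.25 * 24 * 3600 = 1041400800.0 s
arg = 0.069 / (2 * sqrt(3.84e-12 * 1041400800.0))
= 0.5456
erfc(0.5456) = 0.4404
C = 1.0 * 0.4404 = 0.4404%

0.4404


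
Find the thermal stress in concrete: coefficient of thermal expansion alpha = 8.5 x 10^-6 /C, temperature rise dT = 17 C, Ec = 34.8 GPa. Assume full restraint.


sigma = alpha * dT * Ec
= 8.5e-6 * 17 * 34.8 * 1000
= 5.029 MPa

5.029


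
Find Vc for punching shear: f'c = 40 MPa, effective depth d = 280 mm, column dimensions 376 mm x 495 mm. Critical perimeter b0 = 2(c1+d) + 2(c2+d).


b0 = 2*(376 + 280) + 2*(495 + 280) = 2862 mm
Vc = 0.33 * sqrt(40) * 2862 * 280 / 1000
= 1672.52 kN

1672.52


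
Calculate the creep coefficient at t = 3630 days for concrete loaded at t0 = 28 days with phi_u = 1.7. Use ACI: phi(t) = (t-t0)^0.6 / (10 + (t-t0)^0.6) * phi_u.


dt = 3630 - 28 = 3602
phi = 3602^0.6 / (10 + 3602^0.6) * 1.7
= 1.584

1.584


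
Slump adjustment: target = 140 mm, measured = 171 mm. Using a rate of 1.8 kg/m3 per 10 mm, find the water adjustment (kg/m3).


Difference = 140 - 171 = -31 mm
Water adjustment = -31 * 1.8 / 10 = -5.6 kg/m3

-5.6


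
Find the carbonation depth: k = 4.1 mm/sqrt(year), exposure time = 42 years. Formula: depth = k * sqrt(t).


depth = k * sqrt(t)
= 4.1 * sqrt(42)
= 26.57 mm

26.57


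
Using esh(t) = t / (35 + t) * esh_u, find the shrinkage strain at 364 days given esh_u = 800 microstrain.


esh(364) = 364 / (35 + 364) * 800
= 364 / 399 * 800
= 729.8 microstrain

729.8


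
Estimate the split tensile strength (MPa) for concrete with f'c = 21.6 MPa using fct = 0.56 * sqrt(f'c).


fct = 0.56 * sqrt(21.6)
= 0.56 * 4.648
= 2.603 MPa

2.603


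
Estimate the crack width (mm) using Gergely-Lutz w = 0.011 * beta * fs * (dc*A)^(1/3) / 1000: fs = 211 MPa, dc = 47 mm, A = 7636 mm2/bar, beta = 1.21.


w = 0.011 * beta * fs * (dc * A)^(1/3) / 1000
= 0.011 * 1.21 * 211 * (47 * 7636)^(1/3) / 1000
= 0.2 mm

0.2


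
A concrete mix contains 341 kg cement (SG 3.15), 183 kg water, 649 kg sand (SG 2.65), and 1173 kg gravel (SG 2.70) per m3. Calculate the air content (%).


Vol cement = 341 / (3.15 * 1000) = 0.108254 m3
Vol water = 183 / 1000 = 0.183 m3
Vol sand = 649 / (2.65 * 1000) = 0.244906 m3
Vol gravel = 1173 / (2.70 * 1000) = 0.434444 m3
Total solid + water volume = 0.970604 m3
Air = (1 - 0.970604) * 100 = 2.94%

2.94


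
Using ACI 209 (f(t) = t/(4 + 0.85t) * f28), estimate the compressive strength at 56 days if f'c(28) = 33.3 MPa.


f(56) = 56 / (4 + 0.85 * 56) * 33.3
= 56 / 51.6 * 33.3
= 36.14 MPa

36.14


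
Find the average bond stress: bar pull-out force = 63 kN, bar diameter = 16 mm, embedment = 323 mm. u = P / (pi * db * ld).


u = P / (pi * db * ld)
= 63 * 1000 / (pi * 16 * 323)
= 3.88 MPa

3.88


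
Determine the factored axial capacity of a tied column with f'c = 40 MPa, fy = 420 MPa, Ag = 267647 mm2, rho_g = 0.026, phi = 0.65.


Ast = rho * Ag = 0.026 * 267647 = 6958.822 mm2
phi*Pn = 0.65 * 0.80 * (0.85 * 40 * (267647 - 6958.822) + 420 * 6958.822) / 1000
= 6128.77 kN

6128.77


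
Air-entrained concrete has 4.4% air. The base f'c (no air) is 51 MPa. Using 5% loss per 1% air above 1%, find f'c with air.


Strength loss = (4.4 - 1) * 5 = 17.0%
f'c = 51 * (1 - 17.0/100)
= 42.33 MPa

42.33


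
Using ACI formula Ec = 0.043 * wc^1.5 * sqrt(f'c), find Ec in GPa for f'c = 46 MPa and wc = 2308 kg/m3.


Ec = 0.043 * 2308^1.5 * sqrt(46) / 1000
= 32.34 GPa

32.34


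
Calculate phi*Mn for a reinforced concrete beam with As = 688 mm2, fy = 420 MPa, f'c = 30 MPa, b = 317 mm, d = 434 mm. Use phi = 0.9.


a = As * fy / (0.85 * f'c * b)
= 688 * 420 / (0.85 * 30 * 317)
= 35.7469 mm
Mn = As * fy * (d - a/2) / 10^6
= 120.2439 kN-m
phi*Mn = 0.9 * 120.2439 = 108.22 kN-m

108.22


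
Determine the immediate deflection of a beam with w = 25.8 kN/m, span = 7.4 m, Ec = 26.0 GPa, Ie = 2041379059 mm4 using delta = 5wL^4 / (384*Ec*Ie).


Convert: L = 7.4 m = 7400 mm, Ec = 26.0 GPa = 26000 MPa
delta = 5 * 25.8 * 7400^4 / (384 * 26000 * 2041379059)
= 18.98 mm

18.98


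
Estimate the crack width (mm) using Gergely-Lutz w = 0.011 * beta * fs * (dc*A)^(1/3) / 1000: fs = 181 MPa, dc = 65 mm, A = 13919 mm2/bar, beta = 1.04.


w = 0.011 * beta * fs * (dc * A)^(1/3) / 1000
= 0.011 * 1.04 * 181 * (65 * 13919)^(1/3) / 1000
= 0.2 mm

0.2


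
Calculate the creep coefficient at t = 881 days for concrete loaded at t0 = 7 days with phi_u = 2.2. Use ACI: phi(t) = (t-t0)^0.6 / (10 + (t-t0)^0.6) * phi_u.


dt = 881 - 7 = 874
phi = 874^0.6 / (10 + 874^0.6) * 2.2
= 1.877

1.877


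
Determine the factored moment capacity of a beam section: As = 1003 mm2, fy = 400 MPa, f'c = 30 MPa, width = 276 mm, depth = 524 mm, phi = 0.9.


a = As * fy / (0.85 * f'c * b)
= 1003 * 400 / (0.85 * 30 * 276)
= 57.0048 mm
Mn = As * fy * (d - a/2) / 10^6
= 198.7936 kN-m
phi*Mn = 0.9 * 198.7936 = 178.91 kN-m

178.91


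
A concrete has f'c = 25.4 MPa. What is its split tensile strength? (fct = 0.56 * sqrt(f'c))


fct = 0.56 * sqrt(25.4)
= 0.56 * 5.04
= 2.822 MPa

2.822


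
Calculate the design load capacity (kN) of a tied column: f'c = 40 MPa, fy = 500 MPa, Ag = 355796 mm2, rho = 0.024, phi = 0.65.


Ast = rho * Ag = 0.024 * 355796 = 8539.104 mm2
phi*Pn = 0.65 * 0.80 * (0.85 * 40 * (355796 - 8539.104) + 500 * 8539.104) / 1000
= 8359.67 kN

8359.67


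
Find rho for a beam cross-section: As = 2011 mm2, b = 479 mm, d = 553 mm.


rho = As / (b * d)
= 2011 / (479 * 553)
= 0.0076

0.0076


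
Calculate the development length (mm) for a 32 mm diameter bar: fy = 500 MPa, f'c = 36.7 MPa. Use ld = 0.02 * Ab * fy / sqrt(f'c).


Ab = pi * 32^2 / 4 = 804.248 mm2
ld = 0.02 * 804.248 * 500 / sqrt(36.7)
= 1327.6 mm

1327.6


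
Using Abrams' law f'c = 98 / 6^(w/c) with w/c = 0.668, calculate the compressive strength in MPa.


f'c = 98 / 6^0.668
= 98 / 3.31
= 29.61 MPa

29.61


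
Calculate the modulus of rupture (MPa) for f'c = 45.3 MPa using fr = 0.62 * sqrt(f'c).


fr = 0.62 * sqrt(45.3)
= 4.173 MPa

4.173


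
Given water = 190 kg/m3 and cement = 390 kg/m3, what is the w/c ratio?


w/c = water / cement
w/c = 190 / 390 = 0.487

0.487


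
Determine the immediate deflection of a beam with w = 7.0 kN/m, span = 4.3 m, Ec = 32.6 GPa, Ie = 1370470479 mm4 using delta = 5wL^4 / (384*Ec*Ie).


Convert: L = 4.3 m = 4300 mm, Ec = 32.6 GPa = 32600 MPa
delta = 5 * 7.0 * 4300^4 / (384 * 32600 * 1370470479)
= 0.7 mm

0.7


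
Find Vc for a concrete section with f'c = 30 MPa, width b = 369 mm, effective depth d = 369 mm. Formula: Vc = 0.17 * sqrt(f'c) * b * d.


Vc = 0.17 * sqrt(30) * 369 * 369 / 1000
= 126.78 kN

126.78


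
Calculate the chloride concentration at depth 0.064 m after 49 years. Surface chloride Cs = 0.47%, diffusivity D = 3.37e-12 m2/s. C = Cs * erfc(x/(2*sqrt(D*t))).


t_seconds = 49 * 365.25 * 24 * 3600 = 1546322400.0 s
arg = 0.064 / (2 * sqrt(3.37e-12 * 1546322400.0))
= 0.4433
erfc(0.4433) = 0.5307
C = 0.47 * 0.5307 = 0.2494%

0.2494


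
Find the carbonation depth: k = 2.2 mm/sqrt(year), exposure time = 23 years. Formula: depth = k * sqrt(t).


depth = k * sqrt(t)
= 2.2 * sqrt(23)
= 10.55 mm

10.55


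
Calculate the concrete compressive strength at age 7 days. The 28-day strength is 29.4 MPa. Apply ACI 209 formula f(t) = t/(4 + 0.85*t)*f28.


f(7) = 7 / (4 + 0.85 * 7) * 29.4
= 7 / 9.95 * 29.4
= 20.68 MPa

20.68


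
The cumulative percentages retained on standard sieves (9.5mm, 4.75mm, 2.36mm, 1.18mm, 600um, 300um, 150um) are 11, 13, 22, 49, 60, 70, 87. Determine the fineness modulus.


FM = sum(cumulative % retained) / 100
= 312 / 100
= 3.12

3.12


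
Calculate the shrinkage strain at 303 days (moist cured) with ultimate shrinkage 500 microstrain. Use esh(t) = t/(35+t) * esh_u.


esh(303) = 303 / (35 + 303) * 500
= 303 / 338 * 500
= 448.2 microstrain

448.2


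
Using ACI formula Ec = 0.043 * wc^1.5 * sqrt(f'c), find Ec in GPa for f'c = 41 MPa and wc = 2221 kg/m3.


Ec = 0.043 * 2221^1.5 * sqrt(41) / 1000
= 28.82 GPa

28.82


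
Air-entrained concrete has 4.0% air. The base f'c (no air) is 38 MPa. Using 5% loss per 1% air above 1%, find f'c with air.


Strength loss = (4.0 - 1) * 5 = 15.0%
f'c = 38 * (1 - 15.0/100)
= 32.3 MPa

32.3


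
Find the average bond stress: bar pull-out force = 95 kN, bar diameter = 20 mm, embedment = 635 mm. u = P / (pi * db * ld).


u = P / (pi * db * ld)
= 95 * 1000 / (pi * 20 * 635)
= 2.381 MPa

2.381


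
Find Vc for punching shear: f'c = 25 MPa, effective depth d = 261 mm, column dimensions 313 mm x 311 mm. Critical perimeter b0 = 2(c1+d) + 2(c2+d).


b0 = 2*(313 + 261) + 2*(311 + 261) = 2292 mm
Vc = 0.33 * sqrt(25) * 2292 * 261 / 1000
= 987.05 kN

987.05


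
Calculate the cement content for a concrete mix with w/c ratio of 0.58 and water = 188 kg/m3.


Cement = water / (w/c)
= 188 / 0.58
= 324.1 kg/m3

324.1


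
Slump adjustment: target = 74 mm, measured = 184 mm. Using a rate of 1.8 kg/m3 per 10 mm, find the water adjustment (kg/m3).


Difference = 74 - 184 = -110 mm
Water adjustment = -110 * 1.8 / 10 = -19.8 kg/m3

-19.8


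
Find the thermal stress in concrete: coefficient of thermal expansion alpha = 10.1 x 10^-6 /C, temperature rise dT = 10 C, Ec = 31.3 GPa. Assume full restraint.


sigma = alpha * dT * Ec
= 10.1e-6 * 10 * 31.3 * 1000
= 3.161 MPa

3.161


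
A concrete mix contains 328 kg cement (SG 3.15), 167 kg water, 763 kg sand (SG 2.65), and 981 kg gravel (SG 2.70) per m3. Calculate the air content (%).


Vol cement = 328 / (3.15 * 1000) = 0.104127 m3
Vol water = 167 / 1000 = 0.167 m3
Vol sand = 763 / (2.65 * 1000) = 0.287925 m3
Vol gravel = 981 / (2.70 * 1000) = 0.363333 m3
Total solid + water volume = 0.922385 m3
Air = (1 - 0.922385) * 100 = 7.76%

7.76


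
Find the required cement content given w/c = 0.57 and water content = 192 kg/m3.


Cement = water / (w/c)
= 192 / 0.57
= 336.8 kg/m3

336.8


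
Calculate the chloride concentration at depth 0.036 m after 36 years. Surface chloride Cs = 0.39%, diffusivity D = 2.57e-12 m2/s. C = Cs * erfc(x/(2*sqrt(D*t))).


t_seconds = 36 * 365.25 * 24 * 3600 = 1136073600.0 s
arg = 0.036 / (2 * sqrt(2.57e-12 * 1136073600.0))
= 0.3331
erfc(0.3331) = 0.6376
C = 0.39 * 0.6376 = 0.2487%

0.2487


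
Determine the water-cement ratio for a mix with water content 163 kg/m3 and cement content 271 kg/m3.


w/c = water / cement
w/c = 163 / 271 = 0.601

0.601


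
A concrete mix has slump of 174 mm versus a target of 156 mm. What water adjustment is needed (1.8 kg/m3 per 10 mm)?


Difference = 156 - 174 = -18 mm
Water adjustment = -18 * 1.8 / 10 = -3.2 kg/m3

-3.2


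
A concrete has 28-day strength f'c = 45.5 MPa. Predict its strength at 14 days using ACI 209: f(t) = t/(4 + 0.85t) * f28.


f(14) = 14 / (4 + 0.85 * 14) * 45.5
= 14 / 15.9 * 45.5
= 40.06 MPa

40.06


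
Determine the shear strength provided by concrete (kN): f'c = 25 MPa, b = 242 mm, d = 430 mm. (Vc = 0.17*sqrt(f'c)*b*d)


Vc = 0.17 * sqrt(25) * 242 * 430 / 1000
= 88.45 kN

88.45


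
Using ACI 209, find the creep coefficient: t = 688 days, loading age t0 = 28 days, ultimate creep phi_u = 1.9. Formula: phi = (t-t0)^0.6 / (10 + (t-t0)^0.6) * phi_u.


dt = 688 - 28 = 660
phi = 660^0.6 / (10 + 660^0.6) * 1.9
= 1.579

1.579


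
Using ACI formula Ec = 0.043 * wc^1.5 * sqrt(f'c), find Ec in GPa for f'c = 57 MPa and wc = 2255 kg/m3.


Ec = 0.043 * 2255^1.5 * sqrt(57) / 1000
= 34.76 GPa

34.76


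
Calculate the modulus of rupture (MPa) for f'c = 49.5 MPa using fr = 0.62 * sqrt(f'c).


fr = 0.62 * sqrt(49.5)
= 4.362 MPa

4.362


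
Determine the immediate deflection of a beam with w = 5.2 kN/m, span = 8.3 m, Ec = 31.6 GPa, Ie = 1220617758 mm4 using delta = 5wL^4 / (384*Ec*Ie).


Convert: L = 8.3 m = 8300 mm, Ec = 31.6 GPa = 31600 MPa
delta = 5 * 5.2 * 8300^4 / (384 * 31600 * 1220617758)
= 8.33 mm

8.33


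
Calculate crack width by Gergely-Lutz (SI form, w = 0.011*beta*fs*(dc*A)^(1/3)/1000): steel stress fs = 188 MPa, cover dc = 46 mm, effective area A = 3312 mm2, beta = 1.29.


w = 0.011 * beta * fs * (dc * A)^(1/3) / 1000
= 0.011 * 1.29 * 188 * (46 * 3312)^(1/3) / 1000
= 0.142 mm

0.142


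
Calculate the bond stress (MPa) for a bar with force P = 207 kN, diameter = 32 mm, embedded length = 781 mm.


u = P / (pi * db * ld)
= 207 * 1000 / (pi * 32 * 781)
= 2.636 MPa

2.636


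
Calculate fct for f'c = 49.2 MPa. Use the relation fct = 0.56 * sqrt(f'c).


fct = 0.56 * sqrt(49.2)
= 0.56 * 7.014
= 3.928 MPa

3.928


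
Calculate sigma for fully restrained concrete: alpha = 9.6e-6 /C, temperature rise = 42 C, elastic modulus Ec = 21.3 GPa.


sigma = alpha * dT * Ec
= 9.6e-6 * 42 * 21.3 * 1000
= 8.588 MPa

8.588


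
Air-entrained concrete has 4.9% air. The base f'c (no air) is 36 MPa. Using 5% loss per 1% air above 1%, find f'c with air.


Strength loss = (4.9 - 1) * 5 = 19.5%
f'c = 36 * (1 - 19.5/100)
= 28.98 MPa

28.98


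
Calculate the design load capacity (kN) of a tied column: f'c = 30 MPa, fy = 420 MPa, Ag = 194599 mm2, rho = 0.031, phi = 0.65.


Ast = rho * Ag = 0.031 * 194599 = 6032.569 mm2
phi*Pn = 0.65 * 0.80 * (0.85 * 30 * (194599 - 6032.569) + 420 * 6032.569) / 1000
= 3817.9 kN

3817.9


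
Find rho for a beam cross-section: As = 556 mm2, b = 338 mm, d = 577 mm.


rho = As / (b * d)
= 556 / (338 * 577)
= 0.0029

0.0029


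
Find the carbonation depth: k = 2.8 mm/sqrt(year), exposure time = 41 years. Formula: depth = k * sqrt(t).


depth = k * sqrt(t)
= 2.8 * sqrt(41)
= 17.93 mm

17.93


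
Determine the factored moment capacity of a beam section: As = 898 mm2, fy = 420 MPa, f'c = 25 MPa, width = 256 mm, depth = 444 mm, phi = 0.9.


a = As * fy / (0.85 * f'c * b)
= 898 * 420 / (0.85 * 25 * 256)
= 69.3309 mm
Mn = As * fy * (d - a/2) / 10^6
= 154.3846 kN-m
phi*Mn = 0.9 * 154.3846 = 138.95 kN-m

138.95


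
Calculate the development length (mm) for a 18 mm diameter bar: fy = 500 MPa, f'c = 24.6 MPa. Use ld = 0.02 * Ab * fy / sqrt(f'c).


Ab = pi * 18^2 / 4 = 254.469 mm2
ld = 0.02 * 254.469 * 500 / sqrt(24.6)
= 513.1 mm

513.1


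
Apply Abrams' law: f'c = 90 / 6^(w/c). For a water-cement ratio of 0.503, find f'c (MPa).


f'c = 90 / 6^0.503
= 90 / 2.463
= 36.55 MPa

36.55


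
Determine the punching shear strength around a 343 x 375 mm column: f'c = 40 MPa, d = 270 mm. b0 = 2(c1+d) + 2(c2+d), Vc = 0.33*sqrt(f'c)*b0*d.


b0 = 2*(343 + 270) + 2*(375 + 270) = 2516 mm
Vc = 0.33 * sqrt(40) * 2516 * 270 / 1000
= 1417.81 kN

1417.81


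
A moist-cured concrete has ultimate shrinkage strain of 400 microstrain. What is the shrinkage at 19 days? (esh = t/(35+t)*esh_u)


esh(19) = 19 / (35 + 19) * 400
= 19 / 54 * 400
= 140.7 microstrain

140.7


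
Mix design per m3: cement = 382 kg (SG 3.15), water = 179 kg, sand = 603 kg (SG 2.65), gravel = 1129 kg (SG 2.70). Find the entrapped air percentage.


Vol cement = 382 / (3.15 * 1000) = 0.12127 m3
Vol water = 179 / 1000 = 0.179 m3
Vol sand = 603 / (2.65 * 1000) = 0.227547 m3
Vol gravel = 1129 / (2.70 * 1000) = 0.418148 m3
Total solid + water volume = 0.945965 m3
Air = (1 - 0.945965) * 100 = 5.4%

5.4


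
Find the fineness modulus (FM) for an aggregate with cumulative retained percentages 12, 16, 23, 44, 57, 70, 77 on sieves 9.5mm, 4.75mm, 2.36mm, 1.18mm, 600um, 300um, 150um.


FM = sum(cumulative % retained) / 100
= 299 / 100
= 2.99

2.99


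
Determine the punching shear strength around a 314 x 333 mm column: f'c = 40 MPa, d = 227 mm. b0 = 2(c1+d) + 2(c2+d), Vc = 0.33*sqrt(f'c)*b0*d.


b0 = 2*(314 + 227) + 2*(333 + 227) = 2202 mm
Vc = 0.33 * sqrt(40) * 2202 * 227 / 1000
= 1043.25 kN

1043.25


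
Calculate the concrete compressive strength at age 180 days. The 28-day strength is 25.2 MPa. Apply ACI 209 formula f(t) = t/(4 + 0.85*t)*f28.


f(180) = 180 / (4 + 0.85 * 180) * 25.2
= 180 / 157.0 * 25.2
= 28.89 MPa

28.89


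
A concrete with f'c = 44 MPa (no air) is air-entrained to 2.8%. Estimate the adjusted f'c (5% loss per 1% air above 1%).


Strength loss = (2.8 - 1) * 5 = 9.0%
f'c = 44 * (1 - 9.0/100)
= 40.04 MPa

40.04


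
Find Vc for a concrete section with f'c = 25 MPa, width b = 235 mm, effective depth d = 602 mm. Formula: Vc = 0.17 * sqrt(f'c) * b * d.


Vc = 0.17 * sqrt(25) * 235 * 602 / 1000
= 120.25 kN

120.25


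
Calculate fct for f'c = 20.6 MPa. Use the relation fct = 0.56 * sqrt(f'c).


fct = 0.56 * sqrt(20.6)
= 0.56 * 4.539
= 2.542 MPa

2.542


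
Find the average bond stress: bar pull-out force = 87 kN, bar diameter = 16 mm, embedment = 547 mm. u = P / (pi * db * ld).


u = P / (pi * db * ld)
= 87 * 1000 / (pi * 16 * 547)
= 3.164 MPa

3.164


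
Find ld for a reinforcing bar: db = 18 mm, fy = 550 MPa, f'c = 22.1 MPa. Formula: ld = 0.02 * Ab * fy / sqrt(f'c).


Ab = pi * 18^2 / 4 = 254.469 mm2
ld = 0.02 * 254.469 * 550 / sqrt(22.1)
= 595.4 mm

595.4


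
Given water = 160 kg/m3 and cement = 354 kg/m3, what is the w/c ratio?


w/c = water / cement
w/c = 160 / 354 = 0.452

0.452


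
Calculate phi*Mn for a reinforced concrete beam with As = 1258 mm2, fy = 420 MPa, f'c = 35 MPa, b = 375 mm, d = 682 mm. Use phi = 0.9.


a = As * fy / (0.85 * f'c * b)
= 1258 * 420 / (0.85 * 35 * 375)
= 47.36 mm
Mn = As * fy * (d - a/2) / 10^6
= 347.83 kN-m
phi*Mn = 0.9 * 347.83 = 313.05 kN-m

313.05


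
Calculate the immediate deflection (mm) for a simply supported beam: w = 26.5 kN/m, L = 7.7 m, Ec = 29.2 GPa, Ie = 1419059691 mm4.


Convert: L = 7.7 m = 7700 mm, Ec = 29.2 GPa = 29200 MPa
delta = 5 * 26.5 * 7700^4 / (384 * 29200 * 1419059691)
= 29.27 mm

29.27


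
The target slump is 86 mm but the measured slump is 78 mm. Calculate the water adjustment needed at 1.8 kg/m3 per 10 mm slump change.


Difference = 86 - 78 = 8 mm
Water adjustment = 8 * 1.8 / 10 = 1.4 kg/m3

1.4


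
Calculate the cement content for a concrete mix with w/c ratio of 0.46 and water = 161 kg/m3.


Cement = water / (w/c)
= 161 / 0.46
= 350.0 kg/m3

350.0


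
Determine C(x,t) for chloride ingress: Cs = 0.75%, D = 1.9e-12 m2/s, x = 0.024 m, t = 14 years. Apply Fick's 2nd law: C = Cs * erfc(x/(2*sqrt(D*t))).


t_seconds = 14 * 365.25 * 24 * 3600 = 441806400.0 s
arg = 0.024 / (2 * sqrt(1.9e-12 * 441806400.0))
= 0.4142
erfc(0.4142) = 0.5581
C = 0.75 * 0.5581 = 0.4185%

0.4185


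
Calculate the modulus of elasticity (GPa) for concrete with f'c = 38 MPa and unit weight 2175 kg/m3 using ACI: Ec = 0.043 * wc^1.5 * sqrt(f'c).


Ec = 0.043 * 2175^1.5 * sqrt(38) / 1000
= 26.89 GPa

26.89


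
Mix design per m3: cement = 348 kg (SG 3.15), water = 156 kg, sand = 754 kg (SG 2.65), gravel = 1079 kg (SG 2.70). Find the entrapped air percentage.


Vol cement = 348 / (3.15 * 1000) = 0.110476 m3
Vol water = 156 / 1000 = 0.156 m3
Vol sand = 754 / (2.65 * 1000) = 0.284528 m3
Vol gravel = 1079 / (2.70 * 1000) = 0.39963 m3
Total solid + water volume = 0.950634 m3
Air = (1 - 0.950634) * 100 = 4.94%

4.94


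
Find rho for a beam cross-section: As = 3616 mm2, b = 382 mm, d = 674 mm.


rho = As / (b * d)
= 3616 / (382 * 674)
= 0.014

0.014


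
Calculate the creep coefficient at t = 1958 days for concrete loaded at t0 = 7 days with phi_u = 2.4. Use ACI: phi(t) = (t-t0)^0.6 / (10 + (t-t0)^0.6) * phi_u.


dt = 1958 - 7 = 1951
phi = 1951^0.6 / (10 + 1951^0.6) * 2.4
= 2.17

2.17


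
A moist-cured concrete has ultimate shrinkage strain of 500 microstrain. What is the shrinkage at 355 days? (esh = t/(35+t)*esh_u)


esh(355) = 355 / (35 + 355) * 500
= 355 / 390 * 500
= 455.1 microstrain

455.1


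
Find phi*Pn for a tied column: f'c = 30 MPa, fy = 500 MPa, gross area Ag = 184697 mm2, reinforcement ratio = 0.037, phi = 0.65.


Ast = rho * Ag = 0.037 * 184697 = 6833.789 mm2
phi*Pn = 0.65 * 0.80 * (0.85 * 30 * (184697 - 6833.789) + 500 * 6833.789) / 1000
= 4135.25 kN

4135.25


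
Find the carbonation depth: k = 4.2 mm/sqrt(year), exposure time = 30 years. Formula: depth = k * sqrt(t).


depth = k * sqrt(t)
= 4.2 * sqrt(30)
= 23.0 mm

23.0


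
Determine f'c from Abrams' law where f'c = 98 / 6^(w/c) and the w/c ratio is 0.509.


f'c = 98 / 6^0.509
= 98 / 2.489
= 39.37 MPa

39.37
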